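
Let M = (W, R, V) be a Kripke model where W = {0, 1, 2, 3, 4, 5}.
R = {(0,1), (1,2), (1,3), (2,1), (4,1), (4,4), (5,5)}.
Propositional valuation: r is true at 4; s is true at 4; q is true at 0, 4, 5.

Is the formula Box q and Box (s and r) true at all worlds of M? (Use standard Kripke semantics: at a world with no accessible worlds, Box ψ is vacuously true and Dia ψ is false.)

No

Let φ = Box q and Box (s and r). Evaluate φ at each world:
  0 (successors {1}): φ is false.
  1 (successors {2, 3}): φ is false.
  2 (successors {1}): φ is false.
  3 (successors ∅): φ is true.
  4 (successors {1, 4}): φ is false.
  5 (successors {5}): φ is false.
Detail at 0 (counterexample):
  At 0: Box q is false, Box (s and r) is false, so Box q and Box (s and r) is false.
    At 0: Box q requires q at every successor {1}.
      q fails at 1, so Box q is false at 0.
    At 0: Box (s and r) requires s and r at every successor {1}.
      s and r fails at 1, so Box (s and r) is false at 0.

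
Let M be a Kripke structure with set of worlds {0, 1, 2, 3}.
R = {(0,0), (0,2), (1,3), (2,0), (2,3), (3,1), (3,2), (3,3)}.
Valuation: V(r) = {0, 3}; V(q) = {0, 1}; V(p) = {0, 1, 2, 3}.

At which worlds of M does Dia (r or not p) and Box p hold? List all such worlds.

0, 1, 2, 3

Let φ = Dia (r or not p) and Box p. Evaluate φ at each world:
  0 (successors {0, 2}): φ is true.
  1 (successors {3}): φ is true.
  2 (successors {0, 3}): φ is true.
  3 (successors {1, 2, 3}): φ is true.
For instance, at 3:
  At 3: Dia (r or not p) is true, Box p is true, so Dia (r or not p) and Box p is true.
    At 3: Dia (r or not p) requires r or not p at some successor in {1, 2, 3}.
      r or not p holds at 3, so Dia (r or not p) is true at 3.
    At 3: Box p requires p at every successor {1, 2, 3}.
      At 1: p is true.
      At 2: p is true.
      At 3: p is true.
    So Box p is true at 3.
Satisfying worlds: {0, 1, 2, 3}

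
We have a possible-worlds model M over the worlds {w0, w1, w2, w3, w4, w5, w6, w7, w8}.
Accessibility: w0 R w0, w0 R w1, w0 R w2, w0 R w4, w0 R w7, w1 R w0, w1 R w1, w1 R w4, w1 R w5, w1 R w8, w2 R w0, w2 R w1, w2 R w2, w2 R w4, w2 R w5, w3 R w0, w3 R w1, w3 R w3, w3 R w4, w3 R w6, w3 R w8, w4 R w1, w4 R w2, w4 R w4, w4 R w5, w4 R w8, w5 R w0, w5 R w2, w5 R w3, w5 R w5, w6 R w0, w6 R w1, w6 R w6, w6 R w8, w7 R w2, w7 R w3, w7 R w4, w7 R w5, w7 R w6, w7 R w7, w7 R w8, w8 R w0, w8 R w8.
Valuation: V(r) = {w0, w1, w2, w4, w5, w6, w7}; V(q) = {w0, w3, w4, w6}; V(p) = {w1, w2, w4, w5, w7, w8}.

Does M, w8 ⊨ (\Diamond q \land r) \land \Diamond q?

Recall that \Diamond ψ holds at a world iff ψ holds at some accessible world.
At w8: \Diamond q \land r is false, \Diamond q is true, so (\Diamond q \land r) \land \Diamond q is false.
  At w8: \Diamond q is true, r is false, so \Diamond q \land r is false.
    At w8: \Diamond q requires q at some successor in {w0, w8}.
      q holds at w0, so \Diamond q is true at w8.
  At w8: \Diamond q requires q at some successor in {w0, w8}.
    q holds at w0, so \Diamond q is true at w8.

No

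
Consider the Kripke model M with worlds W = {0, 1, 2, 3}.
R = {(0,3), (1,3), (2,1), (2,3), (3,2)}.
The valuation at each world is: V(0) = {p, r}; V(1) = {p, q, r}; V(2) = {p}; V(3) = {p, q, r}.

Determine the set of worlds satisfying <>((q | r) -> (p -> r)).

0, 1, 2, 3

Let φ = <>((q | r) -> (p -> r)). Evaluate φ at each world:
  0 (successors {3}): φ is true.
  1 (successors {3}): φ is true.
  2 (successors {1, 3}): φ is true.
  3 (successors {2}): φ is true.
For instance, at 0:
  At 0: <>((q | r) -> (p -> r)) requires (q | r) -> (p -> r) at some successor in {3}.
    (q | r) -> (p -> r) holds at 3, so <>((q | r) -> (p -> r)) is true at 0.
Satisfying worlds: {0, 1, 2, 3}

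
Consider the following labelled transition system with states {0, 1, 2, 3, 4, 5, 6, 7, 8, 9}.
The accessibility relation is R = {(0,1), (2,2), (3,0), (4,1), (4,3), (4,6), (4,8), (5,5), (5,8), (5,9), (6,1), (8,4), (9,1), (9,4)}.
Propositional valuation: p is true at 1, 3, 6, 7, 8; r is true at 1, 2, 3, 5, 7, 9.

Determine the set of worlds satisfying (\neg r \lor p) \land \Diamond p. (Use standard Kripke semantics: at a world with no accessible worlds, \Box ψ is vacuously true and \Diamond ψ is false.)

Let φ = (\neg r \lor p) \land \Diamond p. Evaluate φ at each world:
  0 (successors {1}): φ is true.
  1 (successors ∅): φ is false.
  2 (successors {2}): φ is false.
  3 (successors {0}): φ is false.
  4 (successors {1, 3, 6, 8}): φ is true.
  5 (successors {5, 8, 9}): φ is false.
  6 (successors {1}): φ is true.
  7 (successors ∅): φ is false.
  8 (successors {4}): φ is false.
  9 (successors {1, 4}): φ is false.
For instance, at 5:
  At 5: \neg r \lor p is false, \Diamond p is true, so (\neg r \lor p) \land \Diamond p is false.
    At 5: \Diamond p requires p at some successor in {5, 8, 9}.
      p holds at 8, so \Diamond p is true at 5.
Satisfying worlds: {0, 4, 6}

0, 4, 6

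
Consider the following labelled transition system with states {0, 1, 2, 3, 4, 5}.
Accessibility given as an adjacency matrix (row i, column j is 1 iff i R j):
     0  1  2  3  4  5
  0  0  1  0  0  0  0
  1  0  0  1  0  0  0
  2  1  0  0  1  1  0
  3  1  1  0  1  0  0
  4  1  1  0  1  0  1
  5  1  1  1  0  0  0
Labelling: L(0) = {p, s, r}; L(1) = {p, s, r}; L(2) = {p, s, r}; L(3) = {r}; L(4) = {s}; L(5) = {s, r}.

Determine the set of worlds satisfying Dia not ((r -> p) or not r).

2, 3, 4

Let φ = Dia not ((r -> p) or not r). Evaluate φ at each world:
  0 (successors {1}): φ is false.
  1 (successors {2}): φ is false.
  2 (successors {0, 3, 4}): φ is true.
  3 (successors {0, 1, 3}): φ is true.
  4 (successors {0, 1, 3, 5}): φ is true.
  5 (successors {0, 1, 2}): φ is false.
For instance, at 3:
  At 3: Dia not ((r -> p) or not r) requires not ((r -> p) or not r) at some successor in {0, 1, 3}.
    not ((r -> p) or not r) holds at 3, so Dia not ((r -> p) or not r) is true at 3.
Satisfying worlds: {2, 3, 4}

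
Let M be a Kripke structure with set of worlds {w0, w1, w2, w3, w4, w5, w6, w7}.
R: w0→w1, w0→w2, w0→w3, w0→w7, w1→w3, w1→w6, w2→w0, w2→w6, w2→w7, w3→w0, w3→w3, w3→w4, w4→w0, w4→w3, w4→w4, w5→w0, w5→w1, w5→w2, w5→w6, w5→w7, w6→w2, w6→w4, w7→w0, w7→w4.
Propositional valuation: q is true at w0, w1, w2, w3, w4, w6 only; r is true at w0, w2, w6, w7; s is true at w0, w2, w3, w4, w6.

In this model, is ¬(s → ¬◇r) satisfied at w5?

No

At w5: s → ¬◇r is true, so ¬(s → ¬◇r) is false.
  At w5: s is false, ¬◇r is false, so s → ¬◇r is true.
    At w5: ◇r is true, so ¬◇r is false.
      At w5: ◇r requires r at some successor in {w0, w1, w2, w6, w7}.
        r holds at w0, so ◇r is true at w5.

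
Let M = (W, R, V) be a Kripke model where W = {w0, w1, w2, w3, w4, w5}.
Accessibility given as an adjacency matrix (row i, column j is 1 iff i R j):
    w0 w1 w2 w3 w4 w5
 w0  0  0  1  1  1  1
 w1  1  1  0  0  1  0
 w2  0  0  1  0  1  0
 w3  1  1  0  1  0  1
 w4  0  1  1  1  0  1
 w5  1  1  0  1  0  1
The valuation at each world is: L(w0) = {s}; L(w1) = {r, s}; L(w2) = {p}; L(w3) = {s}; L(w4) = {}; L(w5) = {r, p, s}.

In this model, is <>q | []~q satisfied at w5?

Recall that []ψ holds at a world iff ψ holds at every accessible world, and <>ψ holds iff ψ holds at some accessible world.
At w5: <>q is false, []~q is true, so <>q | []~q is true.
  At w5: <>q requires q at some successor in {w0, w1, w3, w5}.
    At w0: q is false.
    At w1: q is false.
    At w3: q is false.
    At w5: q is false.
  So <>q is false at w5.
  At w5: []~q requires ~q at every successor {w0, w1, w3, w5}.
    At w0: ~q is true.
    At w1: ~q is true.
    At w3: ~q is true.
    At w5: ~q is true.
  So []~q is true at w5.

Yes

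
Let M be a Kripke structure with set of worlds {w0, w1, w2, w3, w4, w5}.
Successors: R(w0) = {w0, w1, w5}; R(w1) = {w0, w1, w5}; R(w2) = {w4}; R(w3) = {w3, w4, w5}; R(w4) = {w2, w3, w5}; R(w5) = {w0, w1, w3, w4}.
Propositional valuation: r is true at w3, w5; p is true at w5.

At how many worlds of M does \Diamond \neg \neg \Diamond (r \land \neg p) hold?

6

Let φ = \Diamond \neg \neg \Diamond (r \land \neg p). Evaluate φ at each world:
  w0 (successors {w0, w1, w5}): φ is true.
  w1 (successors {w0, w1, w5}): φ is true.
  w2 (successors {w4}): φ is true.
  w3 (successors {w3, w4, w5}): φ is true.
  w4 (successors {w2, w3, w5}): φ is true.
  w5 (successors {w0, w1, w3, w4}): φ is true.
For instance, at w0:
  At w0: \Diamond \neg \neg \Diamond (r \land \neg p) requires \neg \neg \Diamond (r \land \neg p) at some successor in {w0, w1, w5}.
    \neg \neg \Diamond (r \land \neg p) holds at w5, so \Diamond \neg \neg \Diamond (r \land \neg p) is true at w0.
      At w5: \neg \Diamond (r \land \neg p) is false, so \neg \neg \Diamond (r \land \neg p) is true.
Satisfying worlds: {w0, w1, w2, w3, w4, w5}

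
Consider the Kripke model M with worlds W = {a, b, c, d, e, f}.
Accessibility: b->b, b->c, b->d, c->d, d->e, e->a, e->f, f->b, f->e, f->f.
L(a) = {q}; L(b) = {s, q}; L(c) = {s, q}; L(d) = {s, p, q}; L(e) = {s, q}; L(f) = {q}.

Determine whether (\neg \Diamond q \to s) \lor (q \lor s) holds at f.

At f: \neg \Diamond q \to s is true, q \lor s is true, so (\neg \Diamond q \to s) \lor (q \lor s) is true.
  At f: \neg \Diamond q is false, s is false, so \neg \Diamond q \to s is true.
    At f: \Diamond q is true, so \neg \Diamond q is false.
      At f: \Diamond q requires q at some successor in {b, e, f}.
        q holds at b, so \Diamond q is true at f.

Yes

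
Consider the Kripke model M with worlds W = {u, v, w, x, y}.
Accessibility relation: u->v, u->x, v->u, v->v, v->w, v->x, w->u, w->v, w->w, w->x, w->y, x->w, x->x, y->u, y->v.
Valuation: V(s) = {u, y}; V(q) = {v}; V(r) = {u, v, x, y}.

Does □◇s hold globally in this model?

Let φ = □◇s. Evaluate φ at each world:
  u (successors {v, x}): φ is false.
  v (successors {u, v, w, x}): φ is false.
  w (successors {u, v, w, x, y}): φ is false.
  x (successors {w, x}): φ is false.
  y (successors {u, v}): φ is false.
Detail at u (counterexample):
  At u: □◇s requires ◇s at every successor {v, x}.
    ◇s fails at x, so □◇s is false at u.
      At x: ◇s requires s at some successor in {w, x}.
        At w: s is false.
        At x: s is false.
      So ◇s is false at x.

No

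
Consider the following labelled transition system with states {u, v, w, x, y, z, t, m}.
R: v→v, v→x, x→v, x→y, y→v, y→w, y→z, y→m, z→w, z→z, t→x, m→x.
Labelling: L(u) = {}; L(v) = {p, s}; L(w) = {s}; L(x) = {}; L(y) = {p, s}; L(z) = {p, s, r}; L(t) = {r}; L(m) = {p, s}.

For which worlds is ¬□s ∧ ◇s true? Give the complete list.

Let φ = ¬□s ∧ ◇s. Evaluate φ at each world:
  u (successors ∅): φ is false.
  v (successors {v, x}): φ is true.
  w (successors ∅): φ is false.
  x (successors {v, y}): φ is false.
  y (successors {v, w, z, m}): φ is false.
  z (successors {w, z}): φ is false.
  t (successors {x}): φ is false.
  m (successors {x}): φ is false.
For instance, at v:
  At v: ¬□s is true, ◇s is true, so ¬□s ∧ ◇s is true.
    At v: □s is false, so ¬□s is true.
      At v: □s requires s at every successor {v, x}.
        s fails at x, so □s is false at v.
    At v: ◇s requires s at some successor in {v, x}.
      s holds at v, so ◇s is true at v.
Satisfying worlds: {v}

v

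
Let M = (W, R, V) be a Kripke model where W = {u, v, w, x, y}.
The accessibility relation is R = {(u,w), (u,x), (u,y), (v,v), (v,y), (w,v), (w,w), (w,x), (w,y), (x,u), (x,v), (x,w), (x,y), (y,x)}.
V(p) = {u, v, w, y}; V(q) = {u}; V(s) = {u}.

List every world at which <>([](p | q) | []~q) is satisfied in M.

u, v, w, x, y

Recall that []ψ holds at a world iff ψ holds at every accessible world, and <>ψ holds iff ψ holds at some accessible world.
Let φ = <>([](p | q) | []~q). Evaluate φ at each world:
  u (successors {w, x, y}): φ is true.
  v (successors {v, y}): φ is true.
  w (successors {v, w, x, y}): φ is true.
  x (successors {u, v, w, y}): φ is true.
  y (successors {x}): φ is true.
For instance, at y:
  At y: <>([](p | q) | []~q) requires [](p | q) | []~q at some successor in {x}.
    [](p | q) | []~q holds at x, so <>([](p | q) | []~q) is true at y.
      At x: [](p | q) is true, []~q is false, so [](p | q) | []~q is true.
Satisfying worlds: {u, v, w, x, y}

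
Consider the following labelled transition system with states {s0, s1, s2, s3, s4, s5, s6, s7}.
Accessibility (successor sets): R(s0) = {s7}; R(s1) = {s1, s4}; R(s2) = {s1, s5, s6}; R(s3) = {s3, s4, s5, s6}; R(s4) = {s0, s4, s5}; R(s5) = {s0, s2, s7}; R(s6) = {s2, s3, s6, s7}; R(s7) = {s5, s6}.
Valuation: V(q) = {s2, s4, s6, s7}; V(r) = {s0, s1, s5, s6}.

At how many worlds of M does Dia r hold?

7

Let φ = Dia r. Evaluate φ at each world:
  s0 (successors {s7}): φ is false.
  s1 (successors {s1, s4}): φ is true.
  s2 (successors {s1, s5, s6}): φ is true.
  s3 (successors {s3, s4, s5, s6}): φ is true.
  s4 (successors {s0, s4, s5}): φ is true.
  s5 (successors {s0, s2, s7}): φ is true.
  s6 (successors {s2, s3, s6, s7}): φ is true.
  s7 (successors {s5, s6}): φ is true.
For instance, at s6:
  At s6: Dia r requires r at some successor in {s2, s3, s6, s7}.
    r holds at s6, so Dia r is true at s6.
Satisfying worlds: {s1, s2, s3, s4, s5, s6, s7}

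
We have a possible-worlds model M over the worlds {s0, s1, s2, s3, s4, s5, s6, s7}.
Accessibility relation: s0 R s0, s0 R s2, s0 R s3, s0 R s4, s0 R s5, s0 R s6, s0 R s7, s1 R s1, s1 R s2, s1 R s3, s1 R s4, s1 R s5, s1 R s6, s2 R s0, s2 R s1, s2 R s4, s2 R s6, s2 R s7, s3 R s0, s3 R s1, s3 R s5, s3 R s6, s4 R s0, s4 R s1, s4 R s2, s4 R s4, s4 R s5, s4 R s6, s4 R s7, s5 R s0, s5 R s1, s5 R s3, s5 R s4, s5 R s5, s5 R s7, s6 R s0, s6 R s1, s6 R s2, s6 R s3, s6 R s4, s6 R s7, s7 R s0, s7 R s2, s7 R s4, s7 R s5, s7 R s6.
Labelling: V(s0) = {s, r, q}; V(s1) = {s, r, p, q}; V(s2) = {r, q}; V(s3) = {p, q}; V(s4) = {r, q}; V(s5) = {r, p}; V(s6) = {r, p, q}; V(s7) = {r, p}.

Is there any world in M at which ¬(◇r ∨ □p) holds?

No

Let φ = ¬(◇r ∨ □p). Evaluate φ at each world:
  s0 (successors {s0, s2, s3, s4, s5, s6, s7}): φ is false.
  s1 (successors {s1, s2, s3, s4, s5, s6}): φ is false.
  s2 (successors {s0, s1, s4, s6, s7}): φ is false.
  s3 (successors {s0, s1, s5, s6}): φ is false.
  s4 (successors {s0, s1, s2, s4, s5, s6, s7}): φ is false.
  s5 (successors {s0, s1, s3, s4, s5, s7}): φ is false.
  s6 (successors {s0, s1, s2, s3, s4, s7}): φ is false.
  s7 (successors {s0, s2, s4, s5, s6}): φ is false.
For instance, at s4:
  At s4: ◇r ∨ □p is true, so ¬(◇r ∨ □p) is false.
    At s4: ◇r is true, □p is false, so ◇r ∨ □p is true.
      At s4: ◇r requires r at some successor in {s0, s1, s2, s4, s5, s6, s7}.
        r holds at s0, so ◇r is true at s4.
      At s4: □p requires p at every successor {s0, s1, s2, s4, s5, s6, s7}.
        p fails at s0, so □p is false at s4.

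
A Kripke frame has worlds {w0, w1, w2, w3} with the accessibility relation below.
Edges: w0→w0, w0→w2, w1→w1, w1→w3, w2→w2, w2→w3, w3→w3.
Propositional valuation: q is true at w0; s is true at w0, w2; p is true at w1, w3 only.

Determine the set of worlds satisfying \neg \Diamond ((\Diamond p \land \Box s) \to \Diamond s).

Let φ = \neg \Diamond ((\Diamond p \land \Box s) \to \Diamond s). Evaluate φ at each world:
  w0 (successors {w0, w2}): φ is false.
  w1 (successors {w1, w3}): φ is false.
  w2 (successors {w2, w3}): φ is false.
  w3 (successors {w3}): φ is false.
For instance, at w3:
  At w3: \Diamond ((\Diamond p \land \Box s) \to \Diamond s) is true, so \neg \Diamond ((\Diamond p \land \Box s) \to \Diamond s) is false.
    At w3: \Diamond ((\Diamond p \land \Box s) \to \Diamond s) requires (\Diamond p \land \Box s) \to \Diamond s at some successor in {w3}.
      (\Diamond p \land \Box s) \to \Diamond s holds at w3, so \Diamond ((\Diamond p \land \Box s) \to \Diamond s) is true at w3.
Satisfying worlds: none.

none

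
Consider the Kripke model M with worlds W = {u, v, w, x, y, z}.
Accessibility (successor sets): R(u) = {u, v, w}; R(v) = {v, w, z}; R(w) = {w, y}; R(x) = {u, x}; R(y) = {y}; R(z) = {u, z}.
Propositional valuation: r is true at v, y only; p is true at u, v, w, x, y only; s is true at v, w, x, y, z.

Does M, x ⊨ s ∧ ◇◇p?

Yes

At x: s is true, ◇◇p is true, so s ∧ ◇◇p is true.
  At x: ◇◇p requires ◇p at some successor in {u, x}.
    ◇p holds at u, so ◇◇p is true at x.
      At u: ◇p requires p at some successor in {u, v, w}.
        p holds at u, so ◇p is true at u.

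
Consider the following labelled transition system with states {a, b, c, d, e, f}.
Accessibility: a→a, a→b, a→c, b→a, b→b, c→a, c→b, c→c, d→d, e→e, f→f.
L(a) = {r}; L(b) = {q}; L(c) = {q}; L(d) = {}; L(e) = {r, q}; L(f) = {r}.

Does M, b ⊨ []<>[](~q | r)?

No

Recall that []ψ holds at a world iff ψ holds at every accessible world, and <>ψ holds iff ψ holds at some accessible world.
At b: []<>[](~q | r) requires <>[](~q | r) at every successor {a, b}.
  <>[](~q | r) fails at a, so []<>[](~q | r) is false at b.
    At a: <>[](~q | r) requires [](~q | r) at some successor in {a, b, c}.
      At a: [](~q | r) is false.
      At b: [](~q | r) is false.
      At c: [](~q | r) is false.
    So <>[](~q | r) is false at a.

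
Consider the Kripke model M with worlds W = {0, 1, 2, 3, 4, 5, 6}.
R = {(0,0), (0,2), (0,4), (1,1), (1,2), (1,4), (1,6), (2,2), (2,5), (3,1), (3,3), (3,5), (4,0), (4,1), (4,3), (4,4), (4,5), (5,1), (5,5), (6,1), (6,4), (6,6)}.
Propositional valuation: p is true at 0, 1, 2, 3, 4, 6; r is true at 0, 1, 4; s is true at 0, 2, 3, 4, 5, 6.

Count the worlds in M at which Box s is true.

2

Recall that Box ψ holds at a world iff ψ holds at every accessible world, and Dia ψ holds iff ψ holds at some accessible world.
Let φ = Box s. Evaluate φ at each world:
  0 (successors {0, 2, 4}): φ is true.
  1 (successors {1, 2, 4, 6}): φ is false.
  2 (successors {2, 5}): φ is true.
  3 (successors {1, 3, 5}): φ is false.
  4 (successors {0, 1, 3, 4, 5}): φ is false.
  5 (successors {1, 5}): φ is false.
  6 (successors {1, 4, 6}): φ is false.
For instance, at 3:
  At 3: Box s requires s at every successor {1, 3, 5}.
    s fails at 1, so Box s is false at 3.
Satisfying worlds: {0, 2}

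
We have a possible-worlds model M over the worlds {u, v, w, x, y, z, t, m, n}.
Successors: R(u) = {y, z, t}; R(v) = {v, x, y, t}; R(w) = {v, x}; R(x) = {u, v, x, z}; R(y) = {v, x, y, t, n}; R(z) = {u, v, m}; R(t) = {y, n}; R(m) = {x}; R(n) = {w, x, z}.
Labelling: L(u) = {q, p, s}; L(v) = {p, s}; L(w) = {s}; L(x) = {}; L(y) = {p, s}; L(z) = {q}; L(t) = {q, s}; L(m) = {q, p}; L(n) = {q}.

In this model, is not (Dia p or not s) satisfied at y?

Recall that Dia ψ holds at a world iff ψ holds at some accessible world.
At y: Dia p or not s is true, so not (Dia p or not s) is false.
  At y: Dia p is true, not s is false, so Dia p or not s is true.
    At y: Dia p requires p at some successor in {v, x, y, t, n}.
      p holds at v, so Dia p is true at y.

No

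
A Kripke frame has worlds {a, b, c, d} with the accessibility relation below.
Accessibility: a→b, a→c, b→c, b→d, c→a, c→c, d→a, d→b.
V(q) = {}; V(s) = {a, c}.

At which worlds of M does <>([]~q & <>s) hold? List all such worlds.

a, b, c, d

Let φ = <>([]~q & <>s). Evaluate φ at each world:
  a (successors {b, c}): φ is true.
  b (successors {c, d}): φ is true.
  c (successors {a, c}): φ is true.
  d (successors {a, b}): φ is true.
For instance, at b:
  At b: <>([]~q & <>s) requires []~q & <>s at some successor in {c, d}.
    []~q & <>s holds at c, so <>([]~q & <>s) is true at b.
      At c: []~q is true, <>s is true, so []~q & <>s is true.
Satisfying worlds: {a, b, c, d}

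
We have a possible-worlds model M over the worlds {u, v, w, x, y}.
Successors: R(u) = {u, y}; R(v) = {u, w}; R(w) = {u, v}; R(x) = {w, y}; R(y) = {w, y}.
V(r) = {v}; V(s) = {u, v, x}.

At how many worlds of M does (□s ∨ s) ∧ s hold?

3

Let φ = (□s ∨ s) ∧ s. Evaluate φ at each world:
  u (successors {u, y}): φ is true.
  v (successors {u, w}): φ is true.
  w (successors {u, v}): φ is false.
  x (successors {w, y}): φ is true.
  y (successors {w, y}): φ is false.
For instance, at y:
  At y: □s ∨ s is false, s is false, so (□s ∨ s) ∧ s is false.
    At y: □s is false, s is false, so □s ∨ s is false.
      At y: □s requires s at every successor {w, y}.
        s fails at w, so □s is false at y.
Satisfying worlds: {u, v, x}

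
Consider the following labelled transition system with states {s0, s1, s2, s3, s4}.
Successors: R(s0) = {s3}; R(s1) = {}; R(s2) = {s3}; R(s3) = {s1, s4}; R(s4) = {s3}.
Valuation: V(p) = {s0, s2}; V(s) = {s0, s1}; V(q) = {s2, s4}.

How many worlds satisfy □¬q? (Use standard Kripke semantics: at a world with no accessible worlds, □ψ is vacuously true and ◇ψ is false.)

4

Recall that □ψ holds at a world iff ψ holds at every accessible world, and ◇ψ holds iff ψ holds at some accessible world.
Let φ = □¬q. Evaluate φ at each world:
  s0 (successors {s3}): φ is true.
  s1 (successors ∅): φ is true.
  s2 (successors {s3}): φ is true.
  s3 (successors {s1, s4}): φ is false.
  s4 (successors {s3}): φ is true.
For instance, at s4:
  At s4: □¬q requires ¬q at every successor {s3}.
    At s3: ¬q is true.
  So □¬q is true at s4.
Satisfying worlds: {s0, s1, s2, s4}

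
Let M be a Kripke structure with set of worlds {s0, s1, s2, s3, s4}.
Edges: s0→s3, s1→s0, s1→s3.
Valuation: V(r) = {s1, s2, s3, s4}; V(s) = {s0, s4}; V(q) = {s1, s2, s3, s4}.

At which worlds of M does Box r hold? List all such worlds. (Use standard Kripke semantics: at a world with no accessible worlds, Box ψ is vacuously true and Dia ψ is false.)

s0, s2, s3, s4

Let φ = Box r. Evaluate φ at each world:
  s0 (successors {s3}): φ is true.
  s1 (successors {s0, s3}): φ is false.
  s2 (successors ∅): φ is true.
  s3 (successors ∅): φ is true.
  s4 (successors ∅): φ is true.
For instance, at s0:
  At s0: Box r requires r at every successor {s3}.
    At s3: r is true.
  So Box r is true at s0.
Satisfying worlds: {s0, s2, s3, s4}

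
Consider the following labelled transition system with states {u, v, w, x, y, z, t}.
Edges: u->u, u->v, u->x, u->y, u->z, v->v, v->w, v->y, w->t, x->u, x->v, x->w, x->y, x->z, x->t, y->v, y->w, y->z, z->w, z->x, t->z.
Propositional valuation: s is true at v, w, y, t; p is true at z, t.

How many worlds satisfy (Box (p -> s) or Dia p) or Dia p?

7

Recall that Box ψ holds at a world iff ψ holds at every accessible world, and Dia ψ holds iff ψ holds at some accessible world.
Let φ = (Box (p -> s) or Dia p) or Dia p. Evaluate φ at each world:
  u (successors {u, v, x, y, z}): φ is true.
  v (successors {v, w, y}): φ is true.
  w (successors {t}): φ is true.
  x (successors {u, v, w, y, z, t}): φ is true.
  y (successors {v, w, z}): φ is true.
  z (successors {w, x}): φ is true.
  t (successors {z}): φ is true.
For instance, at t:
  At t: Box (p -> s) or Dia p is true, Dia p is true, so (Box (p -> s) or Dia p) or Dia p is true.
    At t: Box (p -> s) is false, Dia p is true, so Box (p -> s) or Dia p is true.
      At t: Box (p -> s) requires p -> s at every successor {z}.
        p -> s fails at z, so Box (p -> s) is false at t.
      At t: Dia p requires p at some successor in {z}.
        p holds at z, so Dia p is true at t.
    At t: Dia p requires p at some successor in {z}.
      p holds at z, so Dia p is true at t.
Satisfying worlds: {u, v, w, x, y, z, t}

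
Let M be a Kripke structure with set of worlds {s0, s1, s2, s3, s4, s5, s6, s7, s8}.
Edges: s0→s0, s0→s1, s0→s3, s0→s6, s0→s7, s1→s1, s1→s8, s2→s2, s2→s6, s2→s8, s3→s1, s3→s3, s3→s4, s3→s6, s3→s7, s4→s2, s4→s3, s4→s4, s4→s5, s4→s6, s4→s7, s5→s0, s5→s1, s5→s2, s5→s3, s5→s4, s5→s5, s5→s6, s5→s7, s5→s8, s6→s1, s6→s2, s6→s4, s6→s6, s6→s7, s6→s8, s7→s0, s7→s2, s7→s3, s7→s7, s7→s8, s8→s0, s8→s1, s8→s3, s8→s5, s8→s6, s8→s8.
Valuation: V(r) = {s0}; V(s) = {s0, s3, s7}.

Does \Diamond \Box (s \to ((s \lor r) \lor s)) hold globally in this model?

Let φ = \Diamond \Box (s \to ((s \lor r) \lor s)). Evaluate φ at each world:
  s0 (successors {s0, s1, s3, s6, s7}): φ is true.
  s1 (successors {s1, s8}): φ is true.
  s2 (successors {s2, s6, s8}): φ is true.
  s3 (successors {s1, s3, s4, s6, s7}): φ is true.
  s4 (successors {s2, s3, s4, s5, s6, s7}): φ is true.
  s5 (successors {s0, s1, s2, s3, s4, s5, s6, s7, s8}): φ is true.
  s6 (successors {s1, s2, s4, s6, s7, s8}): φ is true.
  s7 (successors {s0, s2, s3, s7, s8}): φ is true.
  s8 (successors {s0, s1, s3, s5, s6, s8}): φ is true.
For instance, at s6:
  At s6: \Diamond \Box (s \to ((s \lor r) \lor s)) requires \Box (s \to ((s \lor r) \lor s)) at some successor in {s1, s2, s4, s6, s7, s8}.
    \Box (s \to ((s \lor r) \lor s)) holds at s1, so \Diamond \Box (s \to ((s \lor r) \lor s)) is true at s6.
      At s1: \Box (s \to ((s \lor r) \lor s)) requires s \to ((s \lor r) \lor s) at every successor {s1, s8}.
        At s1: s \to ((s \lor r) \lor s) is true.
        At s8: s \to ((s \lor r) \lor s) is true.
      So \Box (s \to ((s \lor r) \lor s)) is true at s1.

Yes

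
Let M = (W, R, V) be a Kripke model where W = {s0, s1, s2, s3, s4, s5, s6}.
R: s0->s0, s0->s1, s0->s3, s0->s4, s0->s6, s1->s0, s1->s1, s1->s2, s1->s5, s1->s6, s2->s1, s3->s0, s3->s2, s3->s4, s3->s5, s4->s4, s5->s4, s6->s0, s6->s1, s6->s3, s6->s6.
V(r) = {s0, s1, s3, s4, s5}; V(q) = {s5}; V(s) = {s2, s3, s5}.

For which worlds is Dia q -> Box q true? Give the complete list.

Let φ = Dia q -> Box q. Evaluate φ at each world:
  s0 (successors {s0, s1, s3, s4, s6}): φ is true.
  s1 (successors {s0, s1, s2, s5, s6}): φ is false.
  s2 (successors {s1}): φ is true.
  s3 (successors {s0, s2, s4, s5}): φ is false.
  s4 (successors {s4}): φ is true.
  s5 (successors {s4}): φ is true.
  s6 (successors {s0, s1, s3, s6}): φ is true.
For instance, at s6:
  At s6: Dia q is false, Box q is false, so Dia q -> Box q is true.
    At s6: Dia q requires q at some successor in {s0, s1, s3, s6}.
      At s0: q is false.
      At s1: q is false.
      At s3: q is false.
      At s6: q is false.
    So Dia q is false at s6.
    At s6: Box q requires q at every successor {s0, s1, s3, s6}.
      q fails at s0, so Box q is false at s6.
Satisfying worlds: {s0, s2, s4, s5, s6}

s0, s2, s4, s5, s6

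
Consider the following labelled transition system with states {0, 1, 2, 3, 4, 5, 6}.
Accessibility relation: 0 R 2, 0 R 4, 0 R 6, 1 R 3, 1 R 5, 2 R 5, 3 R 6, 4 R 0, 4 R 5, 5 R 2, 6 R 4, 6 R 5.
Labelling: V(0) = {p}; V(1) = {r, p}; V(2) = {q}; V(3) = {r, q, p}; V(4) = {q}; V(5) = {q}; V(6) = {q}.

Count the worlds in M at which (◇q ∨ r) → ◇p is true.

2

Recall that ◇ψ holds at a world iff ψ holds at some accessible world.
Let φ = (◇q ∨ r) → ◇p. Evaluate φ at each world:
  0 (successors {2, 4, 6}): φ is false.
  1 (successors {3, 5}): φ is true.
  2 (successors {5}): φ is false.
  3 (successors {6}): φ is false.
  4 (successors {0, 5}): φ is true.
  5 (successors {2}): φ is false.
  6 (successors {4, 5}): φ is false.
For instance, at 2:
  At 2: ◇q ∨ r is true, ◇p is false, so (◇q ∨ r) → ◇p is false.
    At 2: ◇q is true, r is false, so ◇q ∨ r is true.
      At 2: ◇q requires q at some successor in {5}.
        q holds at 5, so ◇q is true at 2.
    At 2: ◇p requires p at some successor in {5}.
      At 5: p is false.
    So ◇p is false at 2.
Satisfying worlds: {1, 4}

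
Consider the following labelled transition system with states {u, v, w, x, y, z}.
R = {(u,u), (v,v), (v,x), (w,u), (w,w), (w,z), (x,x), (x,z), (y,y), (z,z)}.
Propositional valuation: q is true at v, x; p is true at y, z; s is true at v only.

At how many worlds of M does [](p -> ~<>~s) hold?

2

Let φ = [](p -> ~<>~s). Evaluate φ at each world:
  u (successors {u}): φ is true.
  v (successors {v, x}): φ is true.
  w (successors {u, w, z}): φ is false.
  x (successors {x, z}): φ is false.
  y (successors {y}): φ is false.
  z (successors {z}): φ is false.
For instance, at u:
  At u: [](p -> ~<>~s) requires p -> ~<>~s at every successor {u}.
      At u: p is false, ~<>~s is false, so p -> ~<>~s is true.
  So [](p -> ~<>~s) is true at u.
Satisfying worlds: {u, v}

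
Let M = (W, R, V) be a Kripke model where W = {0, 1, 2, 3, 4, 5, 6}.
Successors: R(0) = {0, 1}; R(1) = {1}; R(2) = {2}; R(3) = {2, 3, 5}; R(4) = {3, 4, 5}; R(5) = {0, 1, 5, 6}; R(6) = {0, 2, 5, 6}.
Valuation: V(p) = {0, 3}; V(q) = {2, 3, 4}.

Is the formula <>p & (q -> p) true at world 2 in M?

Recall that <>ψ holds at a world iff ψ holds at some accessible world.
At 2: <>p is false, q -> p is false, so <>p & (q -> p) is false.
  At 2: <>p requires p at some successor in {2}.
    At 2: p is false.
  So <>p is false at 2.

No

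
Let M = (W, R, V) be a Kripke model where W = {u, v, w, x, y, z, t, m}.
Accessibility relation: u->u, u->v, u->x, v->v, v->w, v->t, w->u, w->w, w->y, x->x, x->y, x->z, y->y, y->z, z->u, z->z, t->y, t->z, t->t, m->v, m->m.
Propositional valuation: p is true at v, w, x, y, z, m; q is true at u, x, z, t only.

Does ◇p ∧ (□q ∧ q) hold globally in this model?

No

Let φ = ◇p ∧ (□q ∧ q). Evaluate φ at each world:
  u (successors {u, v, x}): φ is false.
  v (successors {v, w, t}): φ is false.
  w (successors {u, w, y}): φ is false.
  x (successors {x, y, z}): φ is false.
  y (successors {y, z}): φ is false.
  z (successors {u, z}): φ is true.
  t (successors {y, z, t}): φ is false.
  m (successors {v, m}): φ is false.
Detail at u (counterexample):
  At u: ◇p is true, □q ∧ q is false, so ◇p ∧ (□q ∧ q) is false.
    At u: ◇p requires p at some successor in {u, v, x}.
      p holds at v, so ◇p is true at u.
    At u: □q is false, q is true, so □q ∧ q is false.
      At u: □q requires q at every successor {u, v, x}.
        q fails at v, so □q is false at u.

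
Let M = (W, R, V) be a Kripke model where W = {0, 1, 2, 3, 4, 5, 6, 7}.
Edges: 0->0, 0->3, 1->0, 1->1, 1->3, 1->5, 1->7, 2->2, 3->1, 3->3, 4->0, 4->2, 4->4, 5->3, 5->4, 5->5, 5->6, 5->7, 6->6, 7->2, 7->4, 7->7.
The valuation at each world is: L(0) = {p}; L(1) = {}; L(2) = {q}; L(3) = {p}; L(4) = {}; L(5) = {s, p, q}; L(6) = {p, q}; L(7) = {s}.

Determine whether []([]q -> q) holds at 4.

At 4: []([]q -> q) requires []q -> q at every successor {0, 2, 4}.
    At 0: []q is false, q is false, so []q -> q is true.
      At 0: []q requires q at every successor {0, 3}.
        q fails at 0, so []q is false at 0.
    At 2: []q is true, q is true, so []q -> q is true.
      At 2: []q requires q at every successor {2}.
        At 2: q is true.
      So []q is true at 2.
    At 4: []q is false, q is false, so []q -> q is true.
      At 4: []q requires q at every successor {0, 2, 4}.
        q fails at 0, so []q is false at 4.
So []([]q -> q) is true at 4.

Yes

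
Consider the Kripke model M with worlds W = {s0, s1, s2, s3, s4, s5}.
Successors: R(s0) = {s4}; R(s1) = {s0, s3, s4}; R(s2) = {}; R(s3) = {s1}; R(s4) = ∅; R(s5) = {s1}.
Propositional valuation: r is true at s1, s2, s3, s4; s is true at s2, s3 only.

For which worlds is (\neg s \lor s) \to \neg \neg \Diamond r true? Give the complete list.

s0, s1, s3, s5

Let φ = (\neg s \lor s) \to \neg \neg \Diamond r. Evaluate φ at each world:
  s0 (successors {s4}): φ is true.
  s1 (successors {s0, s3, s4}): φ is true.
  s2 (successors ∅): φ is false.
  s3 (successors {s1}): φ is true.
  s4 (successors ∅): φ is false.
  s5 (successors {s1}): φ is true.
For instance, at s5:
  At s5: \neg s \lor s is true, \neg \neg \Diamond r is true, so (\neg s \lor s) \to \neg \neg \Diamond r is true.
    At s5: \neg \Diamond r is false, so \neg \neg \Diamond r is true.
      At s5: \Diamond r is true, so \neg \Diamond r is false.
Satisfying worlds: {s0, s1, s3, s5}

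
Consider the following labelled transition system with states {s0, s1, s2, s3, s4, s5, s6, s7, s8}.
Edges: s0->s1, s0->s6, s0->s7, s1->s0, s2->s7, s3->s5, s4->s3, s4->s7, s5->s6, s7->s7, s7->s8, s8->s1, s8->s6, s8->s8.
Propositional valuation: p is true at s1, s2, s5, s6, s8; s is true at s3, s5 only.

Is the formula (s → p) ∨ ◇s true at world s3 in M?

At s3: s → p is false, ◇s is true, so (s → p) ∨ ◇s is true.
  At s3: ◇s requires s at some successor in {s5}.
    s holds at s5, so ◇s is true at s3.

Yes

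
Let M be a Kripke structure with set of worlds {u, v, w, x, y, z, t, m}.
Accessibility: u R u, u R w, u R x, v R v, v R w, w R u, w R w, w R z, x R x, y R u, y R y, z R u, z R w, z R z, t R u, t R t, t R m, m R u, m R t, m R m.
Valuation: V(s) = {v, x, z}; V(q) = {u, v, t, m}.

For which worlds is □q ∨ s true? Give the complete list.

v, x, z, t, m

Recall that □ψ holds at a world iff ψ holds at every accessible world, and ◇ψ holds iff ψ holds at some accessible world.
Let φ = □q ∨ s. Evaluate φ at each world:
  u (successors {u, w, x}): φ is false.
  v (successors {v, w}): φ is true.
  w (successors {u, w, z}): φ is false.
  x (successors {x}): φ is true.
  y (successors {u, y}): φ is false.
  z (successors {u, w, z}): φ is true.
  t (successors {u, t, m}): φ is true.
  m (successors {u, t, m}): φ is true.
For instance, at t:
  At t: □q is true, s is false, so □q ∨ s is true.
    At t: □q requires q at every successor {u, t, m}.
      At u: q is true.
      At t: q is true.
      At m: q is true.
    So □q is true at t.
Satisfying worlds: {v, x, z, t, m}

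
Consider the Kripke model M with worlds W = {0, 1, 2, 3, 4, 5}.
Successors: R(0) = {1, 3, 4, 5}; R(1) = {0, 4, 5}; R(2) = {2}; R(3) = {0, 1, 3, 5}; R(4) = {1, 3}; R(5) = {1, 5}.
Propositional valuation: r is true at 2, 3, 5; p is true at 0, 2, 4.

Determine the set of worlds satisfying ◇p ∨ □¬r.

0, 1, 2, 3

Let φ = ◇p ∨ □¬r. Evaluate φ at each world:
  0 (successors {1, 3, 4, 5}): φ is true.
  1 (successors {0, 4, 5}): φ is true.
  2 (successors {2}): φ is true.
  3 (successors {0, 1, 3, 5}): φ is true.
  4 (successors {1, 3}): φ is false.
  5 (successors {1, 5}): φ is false.
For instance, at 1:
  At 1: ◇p is true, □¬r is false, so ◇p ∨ □¬r is true.
    At 1: ◇p requires p at some successor in {0, 4, 5}.
      p holds at 0, so ◇p is true at 1.
    At 1: □¬r requires ¬r at every successor {0, 4, 5}.
      ¬r fails at 5, so □¬r is false at 1.
Satisfying worlds: {0, 1, 2, 3}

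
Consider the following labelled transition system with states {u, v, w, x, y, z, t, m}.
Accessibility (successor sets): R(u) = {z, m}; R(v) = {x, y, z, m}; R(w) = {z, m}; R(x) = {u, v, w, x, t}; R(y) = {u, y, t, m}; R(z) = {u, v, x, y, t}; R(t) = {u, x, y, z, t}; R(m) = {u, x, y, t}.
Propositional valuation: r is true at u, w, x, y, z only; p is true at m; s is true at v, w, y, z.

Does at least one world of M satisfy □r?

Let φ = □r. Evaluate φ at each world:
  u (successors {z, m}): φ is false.
  v (successors {x, y, z, m}): φ is false.
  w (successors {z, m}): φ is false.
  x (successors {u, v, w, x, t}): φ is false.
  y (successors {u, y, t, m}): φ is false.
  z (successors {u, v, x, y, t}): φ is false.
  t (successors {u, x, y, z, t}): φ is false.
  m (successors {u, x, y, t}): φ is false.
For instance, at m:
  At m: □r requires r at every successor {u, x, y, t}.
    r fails at t, so □r is false at m.

No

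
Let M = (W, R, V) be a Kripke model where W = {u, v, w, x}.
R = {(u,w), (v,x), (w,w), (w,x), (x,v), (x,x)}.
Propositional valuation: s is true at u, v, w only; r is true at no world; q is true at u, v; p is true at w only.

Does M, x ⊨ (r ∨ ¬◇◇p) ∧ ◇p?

No

At x: r ∨ ¬◇◇p is true, ◇p is false, so (r ∨ ¬◇◇p) ∧ ◇p is false.
  At x: r is false, ¬◇◇p is true, so r ∨ ¬◇◇p is true.
    At x: ◇◇p is false, so ¬◇◇p is true.
      At x: ◇◇p requires ◇p at some successor in {v, x}.
        At v: ◇p is false.
        At x: ◇p is false.
      So ◇◇p is false at x.
  At x: ◇p requires p at some successor in {v, x}.
    At v: p is false.
    At x: p is false.
  So ◇p is false at x.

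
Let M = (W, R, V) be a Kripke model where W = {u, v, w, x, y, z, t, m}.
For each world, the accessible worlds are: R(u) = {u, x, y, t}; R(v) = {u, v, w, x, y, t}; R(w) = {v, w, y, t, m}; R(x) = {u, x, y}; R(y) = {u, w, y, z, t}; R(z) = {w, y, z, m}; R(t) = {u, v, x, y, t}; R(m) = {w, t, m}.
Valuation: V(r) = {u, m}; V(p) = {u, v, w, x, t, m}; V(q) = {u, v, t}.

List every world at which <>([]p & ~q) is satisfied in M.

Recall that []ψ holds at a world iff ψ holds at every accessible world, and <>ψ holds iff ψ holds at some accessible world.
Let φ = <>([]p & ~q). Evaluate φ at each world:
  u (successors {u, x, y, t}): φ is false.
  v (successors {u, v, w, x, y, t}): φ is false.
  w (successors {v, w, y, t, m}): φ is true.
  x (successors {u, x, y}): φ is false.
  y (successors {u, w, y, z, t}): φ is false.
  z (successors {w, y, z, m}): φ is true.
  t (successors {u, v, x, y, t}): φ is false.
  m (successors {w, t, m}): φ is true.
For instance, at x:
  At x: <>([]p & ~q) requires []p & ~q at some successor in {u, x, y}.
    At u: []p & ~q is false.
    At x: []p & ~q is false.
    At y: []p & ~q is false.
  So <>([]p & ~q) is false at x.
Satisfying worlds: {w, z, m}

w, z, m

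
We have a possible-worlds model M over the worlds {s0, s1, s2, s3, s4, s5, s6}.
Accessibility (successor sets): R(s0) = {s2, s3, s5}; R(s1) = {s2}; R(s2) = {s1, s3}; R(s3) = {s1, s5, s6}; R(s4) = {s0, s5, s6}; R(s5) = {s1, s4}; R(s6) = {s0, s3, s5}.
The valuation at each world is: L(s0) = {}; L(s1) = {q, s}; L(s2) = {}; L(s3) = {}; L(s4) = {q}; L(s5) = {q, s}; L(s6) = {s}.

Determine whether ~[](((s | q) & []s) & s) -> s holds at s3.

At s3: ~[](((s | q) & []s) & s) is true, s is false, so ~[](((s | q) & []s) & s) -> s is false.
  At s3: [](((s | q) & []s) & s) is false, so ~[](((s | q) & []s) & s) is true.
    At s3: [](((s | q) & []s) & s) requires ((s | q) & []s) & s at every successor {s1, s5, s6}.
      ((s | q) & []s) & s fails at s1, so [](((s | q) & []s) & s) is false at s3.

No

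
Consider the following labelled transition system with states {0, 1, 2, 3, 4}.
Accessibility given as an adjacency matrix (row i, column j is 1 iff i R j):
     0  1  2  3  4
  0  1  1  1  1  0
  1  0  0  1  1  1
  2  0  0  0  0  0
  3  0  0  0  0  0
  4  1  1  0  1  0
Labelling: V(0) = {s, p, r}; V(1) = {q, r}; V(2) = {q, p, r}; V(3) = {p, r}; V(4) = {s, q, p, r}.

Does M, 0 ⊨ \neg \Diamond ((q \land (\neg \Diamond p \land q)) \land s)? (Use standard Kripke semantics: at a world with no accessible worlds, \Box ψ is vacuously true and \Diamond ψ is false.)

Yes

At 0: \Diamond ((q \land (\neg \Diamond p \land q)) \land s) is false, so \neg \Diamond ((q \land (\neg \Diamond p \land q)) \land s) is true.
  At 0: \Diamond ((q \land (\neg \Diamond p \land q)) \land s) requires (q \land (\neg \Diamond p \land q)) \land s at some successor in {0, 1, 2, 3}.
    At 0: (q \land (\neg \Diamond p \land q)) \land s is false.
    At 1: (q \land (\neg \Diamond p \land q)) \land s is false.
    At 2: (q \land (\neg \Diamond p \land q)) \land s is false.
    At 3: (q \land (\neg \Diamond p \land q)) \land s is false.
  So \Diamond ((q \land (\neg \Diamond p \land q)) \land s) is false at 0.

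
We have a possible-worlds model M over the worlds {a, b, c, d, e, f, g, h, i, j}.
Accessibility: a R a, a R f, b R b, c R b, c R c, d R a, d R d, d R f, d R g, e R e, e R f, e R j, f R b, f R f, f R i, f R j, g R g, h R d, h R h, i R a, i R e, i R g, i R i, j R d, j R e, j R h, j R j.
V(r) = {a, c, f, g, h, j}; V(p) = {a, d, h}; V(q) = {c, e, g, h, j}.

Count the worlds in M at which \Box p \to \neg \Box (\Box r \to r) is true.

Let φ = \Box p \to \neg \Box (\Box r \to r). Evaluate φ at each world:
  a (successors {a, f}): φ is true.
  b (successors {b}): φ is true.
  c (successors {b, c}): φ is true.
  d (successors {a, d, f, g}): φ is true.
  e (successors {e, f, j}): φ is true.
  f (successors {b, f, i, j}): φ is true.
  g (successors {g}): φ is true.
  h (successors {d, h}): φ is false.
  i (successors {a, e, g, i}): φ is true.
  j (successors {d, e, h, j}): φ is true.
For instance, at d:
  At d: \Box p is false, \neg \Box (\Box r \to r) is false, so \Box p \to \neg \Box (\Box r \to r) is true.
    At d: \Box p requires p at every successor {a, d, f, g}.
      p fails at f, so \Box p is false at d.
    At d: \Box (\Box r \to r) is true, so \neg \Box (\Box r \to r) is false.
      At d: \Box (\Box r \to r) requires \Box r \to r at every successor {a, d, f, g}.
        At a: \Box r \to r is true.
        At d: \Box r \to r is true.
        At f: \Box r \to r is true.
        At g: \Box r \to r is true.
      So \Box (\Box r \to r) is true at d.
Satisfying worlds: {a, b, c, d, e, f, g, i, j}

9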